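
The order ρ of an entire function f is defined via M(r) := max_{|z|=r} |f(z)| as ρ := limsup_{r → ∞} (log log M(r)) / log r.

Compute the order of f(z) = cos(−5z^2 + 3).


Write cos(w) = (e^{iw} ± e^{−iw})/(2 or 2i), so |cos(w)| ≤ e^{|w|}. With w = −5z^2 + 3, |w| ≤ 5r^2 + 3 on |z|=r, giving M(r) ≤ e^{5r^2 + 3} and ρ ≤ 2. For the lower bound, choose z on |z|=r with -5z^2 purely imaginary of modulus 5r^2; then |cos(−5z^2 + 3)| grows like e^{5r^2}/2, so ρ ≥ 2. Hence ρ = 2.
Therefore ρ = 2.

Order ρ = 2.


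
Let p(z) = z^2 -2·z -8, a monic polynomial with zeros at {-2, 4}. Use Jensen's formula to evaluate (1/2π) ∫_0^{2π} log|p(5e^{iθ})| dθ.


Zeros: -2, 4; r = 5.
Inside |z| < r: -2, 4. Outside (|z| ≥ r): ∅.
p(0) = -8, so log|p(0)| = log(8) = 2.0794.
Apply Jensen: I(r) = log|p(0)| + Σ_k log(r/|z_k|), summed over zeros inside |z| < r.
  log(r/|z_k|) for z_k = -2: log(5/2) = 0.9163
  log(r/|z_k|) for z_k = 4: log(5/4) = 0.2231
Sum over inside zeros: 1.1394.
I(r) = log|p(0)| + (inside sum) = 2.0794 + 1.1394 = 3.2189.
Closed form (all zeros inside, monic): I(r) = n·log(r) = 2·log(5) = 3.2189. ✓

I(r) ≈ 3.2189.


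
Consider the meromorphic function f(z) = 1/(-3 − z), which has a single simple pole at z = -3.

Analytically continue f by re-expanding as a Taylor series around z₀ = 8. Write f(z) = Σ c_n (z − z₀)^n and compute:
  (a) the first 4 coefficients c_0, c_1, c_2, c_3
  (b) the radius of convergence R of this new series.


Let w = z − z₀, so z = z₀ + w.
Then -3 − z = -3 − (z₀ + w) = (-3 − z₀) − w = -11 − w.
f(z) = 1/(-11 − w) = (1/(-11)) · 1/(1 − w/(-11)) = Σ_{n≥0} w^n / (-11)^(n+1).
So c_n = 1/(-11)^(n+1):
  c_0 = 1/(-11)^1 = -1/11.
  c_1 = 1/(-11)^2 = 1/121.
  c_2 = 1/(-11)^3 = -1/1331.
  c_3 = 1/(-11)^4 = 1/14641.
The series is valid for |w/d| < 1, i.e. |z − z₀| < |d|.
Radius of convergence: R = |-3 − z₀| = |-11| = 11 (distance from z₀ to the singularity z = -3).

c_0 = -1/11, c_1 = 1/121, c_2 = -1/1331, c_3 = 1/14641; R = 11.


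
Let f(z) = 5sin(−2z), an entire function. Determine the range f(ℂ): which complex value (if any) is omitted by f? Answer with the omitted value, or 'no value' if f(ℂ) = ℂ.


Little Picard bounds the complement of f(ℂ) to at most one point.
sin is entire and surjective onto ℂ: for every w ∈ ℂ, sin(ζ) = w has a solution ζ ∈ ℂ (e.g., via the complex inverse arcsin). With ζ = −2z this gives z = ζ/(-2). Then 5·sin(−2z) takes every value in 5·ℂ = ℂ, and adding 0 is a bijection of ℂ. So f is surjective and omits no value. (Note: only on the real line is sin bounded by [−1, 1].)

Omitted value: no value.


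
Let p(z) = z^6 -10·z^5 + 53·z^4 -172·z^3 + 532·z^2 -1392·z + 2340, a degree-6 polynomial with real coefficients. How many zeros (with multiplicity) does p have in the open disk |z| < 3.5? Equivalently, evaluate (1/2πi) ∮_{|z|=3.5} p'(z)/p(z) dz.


The zeros of p are: (3 + 2i), (3 - 2i), (3 + 3i), (3 - 3i), (-1 + 3i), (-1 - 3i).
Their magnitudes are: 3.606, 3.606, 4.243, 4.243, 3.162, 3.162.
Zeros with |z| < R = 3.5: (-1 + 3i), (-1 - 3i).
Count = 2.
By the argument principle, (1/2πi) ∮_{|z|=R} p'(z)/p(z) dz equals exactly this count.

Number of zeros inside |z| < 3.5: 2.


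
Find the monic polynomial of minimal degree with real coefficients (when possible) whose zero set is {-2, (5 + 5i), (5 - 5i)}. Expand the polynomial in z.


The polynomial is p(z) = ∏_{α ∈ S} (z − α), where S = {-2, (5 + 5i), (5 - 5i)}.
Expanding the product yields: p(z) = z^3 -8·z^2 + 30·z + 100.
Note conjugate pairs combine to real quadratics: (z − (5+5i))(z − (5−5i)) = z² − 10z + 50.
The resulting polynomial has degree 3 and real coefficients as required.

p(z) = z^3 -8·z^2 + 30·z + 100.


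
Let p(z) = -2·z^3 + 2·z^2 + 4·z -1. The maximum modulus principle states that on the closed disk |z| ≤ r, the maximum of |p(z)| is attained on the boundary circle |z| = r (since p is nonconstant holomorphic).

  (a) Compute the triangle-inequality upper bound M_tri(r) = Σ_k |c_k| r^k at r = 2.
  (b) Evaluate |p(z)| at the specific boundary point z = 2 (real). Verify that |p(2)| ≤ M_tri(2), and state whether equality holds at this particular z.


Coefficients: c_0 = -1, c_1 = 4, c_2 = 2, c_3 = -2. Radius r = 2.
Part (a). Triangle bound: M_tri(r) = Σ_k |c_k| r^k
  = |-1|·2^0 + |4|·2^1 + |2|·2^2 + |-2|·2^3
  = 1 + 8 + 8 + 16 = 33.
This bounds M(r) := max_{|z|=r} |p(z)| from above; equality holds iff all terms c_k z^k can be made to align in phase at a single z on |z|=r.
Part (b). At z = 2 (real, on the circle |z| = r):
  p(2) = (-1)·2^0 + (4)·2^1 + (2)·2^2 + (-2)·2^3 = -1.
  |p(2)| = 1.
Check: |p(2)| = 1 ≤ 33 = M_tri(2). ✓ Equality does not hold at z = 2 (the coefficients have mixed signs, so the terms do not all align in phase there).

M_tri(2) = 33; |p(2)| = 1; equality at z=2: no.


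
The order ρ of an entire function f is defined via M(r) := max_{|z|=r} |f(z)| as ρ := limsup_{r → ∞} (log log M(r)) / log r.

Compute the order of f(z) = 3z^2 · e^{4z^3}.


M(r) = max_{|z|=r} |3|·|z|^2·|e^{4z^3}| = 3·r^2 · e^{4r^3} (the factors attain their maxima compatibly on |z|=r). Then log M(r) = log 3 + 2·log r + 4r^3, dominated by the last term, so log log M(r) ~ 3·log r. The polynomial factor 3z^2 contributes only a log r term and does not affect the order. ρ = 3.
Therefore ρ = 3.

Order ρ = 3.


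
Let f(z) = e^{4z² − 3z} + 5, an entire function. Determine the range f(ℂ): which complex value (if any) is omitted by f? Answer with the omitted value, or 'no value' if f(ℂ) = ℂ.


Little Picard bounds the complement of f(ℂ) to at most one point.
The exponent g(z) = 4z² − 3z is a nonconstant polynomial, hence surjective onto ℂ. So e^{g(z)} takes every value in {e^w : w ∈ ℂ} = ℂ ∖ {0}. Adding 5 shifts the range to ℂ ∖ {5}. f omits exactly 5.

Omitted value: 5.


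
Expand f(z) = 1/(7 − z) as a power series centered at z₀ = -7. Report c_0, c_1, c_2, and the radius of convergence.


Let w = z − z₀, so z = z₀ + w.
Then 7 − z = 7 − (z₀ + w) = (7 − z₀) − w = 14 − w.
f(z) = 1/(14 − w) = (1/(14)) · 1/(1 − w/(14)) = Σ_{n≥0} w^n / (14)^(n+1).
So c_n = 1/(14)^(n+1):
  c_0 = 1/(14)^1 = 1/14.
  c_1 = 1/(14)^2 = 1/196.
  c_2 = 1/(14)^3 = 1/2744.
The series is valid for |w/d| < 1, i.e. |z − z₀| < |d|.
Radius of convergence: R = |7 − z₀| = |14| = 14 (distance from z₀ to the singularity z = 7).

c_0 = 1/14, c_1 = 1/196, c_2 = 1/2744; R = 14.


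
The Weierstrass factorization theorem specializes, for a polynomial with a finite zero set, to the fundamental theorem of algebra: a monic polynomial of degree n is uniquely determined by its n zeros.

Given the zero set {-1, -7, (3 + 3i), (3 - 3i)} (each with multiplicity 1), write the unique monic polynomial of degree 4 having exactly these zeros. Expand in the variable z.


The polynomial is p(z) = ∏_{α ∈ S} (z − α), where S = {-1, -7, (3 + 3i), (3 - 3i)}.
Expanding the product yields: p(z) = z^4 + 2·z^3 -23·z^2 + 102·z + 126.
Note conjugate pairs combine to real quadratics: (z − (3+3i))(z − (3−3i)) = z² − 6z + 18.
The resulting polynomial has degree 4 and real coefficients as required.

p(z) = z^4 + 2·z^3 -23·z^2 + 102·z + 126.


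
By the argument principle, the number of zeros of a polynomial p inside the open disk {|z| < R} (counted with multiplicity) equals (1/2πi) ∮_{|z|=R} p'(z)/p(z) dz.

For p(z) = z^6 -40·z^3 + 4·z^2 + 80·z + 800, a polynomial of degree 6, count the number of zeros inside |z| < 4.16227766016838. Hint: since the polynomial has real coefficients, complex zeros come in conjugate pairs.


The zeros of p are: (-2 + 2i), (-2 - 2i), (3 + 1i), (3 - 1i), (-1 + 3i), (-1 - 3i).
Their magnitudes are: 2.828, 2.828, 3.162, 3.162, 3.162, 3.162.
Zeros with |z| < R = 4.16227766016838: (-2 + 2i), (-2 - 2i), (3 + 1i), (3 - 1i), (-1 + 3i), (-1 - 3i).
Count = 6.
By the argument principle, (1/2πi) ∮_{|z|=R} p'(z)/p(z) dz equals exactly this count.

Number of zeros inside |z| < 4.16227766016838: 6.


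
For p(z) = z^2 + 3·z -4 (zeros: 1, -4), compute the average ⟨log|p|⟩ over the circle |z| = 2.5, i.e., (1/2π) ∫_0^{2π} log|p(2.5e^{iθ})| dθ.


Zeros: -4, 1; r = 2.5.
Inside |z| < r: 1. Outside (|z| ≥ r): -4.
p(0) = -4, so log|p(0)| = log(4) = 1.3863.
Apply Jensen: I(r) = log|p(0)| + Σ_k log(r/|z_k|), summed over zeros inside |z| < r.
  log(r/|z_k|) for z_k = 1: log(2.5/1) = 0.9163
  Outside zeros (-4) contribute nothing to the Jensen sum.
Sum over inside zeros: 0.9163.
I(r) = log|p(0)| + (inside sum) = 1.3863 + 0.9163 = 2.3026.
Note: since some zeros are outside |z| ≤ r, the simplified n·log(r) form does NOT apply — only the inside zeros contribute.

I(r) ≈ 2.3026.


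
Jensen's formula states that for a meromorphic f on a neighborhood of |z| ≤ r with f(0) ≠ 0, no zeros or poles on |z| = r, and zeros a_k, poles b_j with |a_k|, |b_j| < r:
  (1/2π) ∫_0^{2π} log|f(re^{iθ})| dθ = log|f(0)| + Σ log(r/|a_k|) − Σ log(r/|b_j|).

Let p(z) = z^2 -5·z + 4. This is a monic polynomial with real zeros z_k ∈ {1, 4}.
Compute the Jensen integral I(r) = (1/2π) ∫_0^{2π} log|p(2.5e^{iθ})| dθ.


Zeros: 1, 4; r = 2.5.
Inside |z| < r: 1. Outside (|z| ≥ r): 4.
p(0) = 4, so log|p(0)| = log(4) = 1.3863.
Apply Jensen: I(r) = log|p(0)| + Σ_k log(r/|z_k|), summed over zeros inside |z| < r.
  log(r/|z_k|) for z_k = 1: log(2.5/1) = 0.9163
  Outside zeros (4) contribute nothing to the Jensen sum.
Sum over inside zeros: 0.9163.
I(r) = log|p(0)| + (inside sum) = 1.3863 + 0.9163 = 2.3026.
Note: since some zeros are outside |z| ≤ r, the simplified n·log(r) form does NOT apply — only the inside zeros contribute.

I(r) ≈ 2.3026.


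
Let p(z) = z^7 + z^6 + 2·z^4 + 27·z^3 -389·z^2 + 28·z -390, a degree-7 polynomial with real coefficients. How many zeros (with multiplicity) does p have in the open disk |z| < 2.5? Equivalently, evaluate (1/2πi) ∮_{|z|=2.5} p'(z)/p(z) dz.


The zeros of p are: 3, (-3 + 2i), (-3 - 2i), (1 + 3i), (1 - 3i), (0 + 1i), (0 - 1i).
Their magnitudes are: 3, 3.606, 3.606, 3.162, 3.162, 1, 1.
Zeros with |z| < R = 2.5: (0 + 1i), (0 - 1i).
Count = 2.
By the argument principle, (1/2πi) ∮_{|z|=R} p'(z)/p(z) dz equals exactly this count.

Number of zeros inside |z| < 2.5: 2.


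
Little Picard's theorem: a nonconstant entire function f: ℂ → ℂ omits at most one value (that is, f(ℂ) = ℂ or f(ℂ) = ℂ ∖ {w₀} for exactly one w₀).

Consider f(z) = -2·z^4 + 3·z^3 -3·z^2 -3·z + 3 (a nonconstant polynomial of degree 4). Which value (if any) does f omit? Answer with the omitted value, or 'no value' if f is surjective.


Little Picard bounds the complement of f(ℂ) to at most one point.
For every w ∈ ℂ, the equation p(z) − w = 0 is a nonconstant polynomial in z and hence has at least one root by the fundamental theorem of algebra. So p is surjective onto ℂ, omitting no value.

Omitted value: no value.


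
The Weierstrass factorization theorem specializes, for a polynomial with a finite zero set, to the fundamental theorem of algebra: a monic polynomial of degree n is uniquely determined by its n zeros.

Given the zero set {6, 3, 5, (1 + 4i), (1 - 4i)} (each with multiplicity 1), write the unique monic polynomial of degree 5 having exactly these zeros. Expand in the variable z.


The polynomial is p(z) = ∏_{α ∈ S} (z − α), where S = {6, 3, 5, (1 + 4i), (1 - 4i)}.
Expanding the product yields: p(z) = z^5 -16·z^4 + 108·z^3 -454·z^2 + 1251·z -1530.
Note conjugate pairs combine to real quadratics: (z − (1+4i))(z − (1−4i)) = z² − 2z + 17.
The resulting polynomial has degree 5 and real coefficients as required.

p(z) = z^5 -16·z^4 + 108·z^3 -454·z^2 + 1251·z -1530.


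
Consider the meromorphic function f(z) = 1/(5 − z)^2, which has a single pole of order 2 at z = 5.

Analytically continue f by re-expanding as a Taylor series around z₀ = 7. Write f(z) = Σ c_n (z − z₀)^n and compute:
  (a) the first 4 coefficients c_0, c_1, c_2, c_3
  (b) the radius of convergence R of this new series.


Let w = z − z₀, so z = z₀ + w.
Then 5 − z = 5 − (z₀ + w) = (5 − z₀) − w = -2 − w.
f(z) = 1/(-2 − w)^2 = (1/(-2)^2) · (1 − w/(-2))^{−2}.
By the binomial series (1−u)^{−2} = Σ_{n≥0} C(n+1, 1) u^n for |u|<1, with u = w/(-2):
  c_n = C(n+1, 1) / (-2)^(n+2).
  c_0 = 1/(-2)^2 = 1/4.
  c_1 = 2/(-2)^3 = -1/4.
  c_2 = 3/(-2)^4 = 3/16.
  c_3 = 4/(-2)^5 = -1/8.
The series is valid for |w/d| < 1, i.e. |z − z₀| < |d|.
Radius of convergence: R = |5 − z₀| = |-2| = 2 (distance from z₀ to the singularity z = 5).

c_0 = 1/4, c_1 = -1/4, c_2 = 3/16, c_3 = -1/8; R = 2.


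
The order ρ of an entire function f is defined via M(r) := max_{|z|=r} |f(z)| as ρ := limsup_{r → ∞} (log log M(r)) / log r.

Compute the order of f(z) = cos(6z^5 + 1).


Write cos(w) = (e^{iw} ± e^{−iw})/(2 or 2i), so |cos(w)| ≤ e^{|w|}. With w = 6z^5 + 1, |w| ≤ 6r^5 + 1 on |z|=r, giving M(r) ≤ e^{6r^5 + 1} and ρ ≤ 5. For the lower bound, choose z on |z|=r with 6z^5 purely imaginary of modulus 6r^5; then |cos(6z^5 + 1)| grows like e^{6r^5}/2, so ρ ≥ 5. Hence ρ = 5.
Therefore ρ = 5.

Order ρ = 5.


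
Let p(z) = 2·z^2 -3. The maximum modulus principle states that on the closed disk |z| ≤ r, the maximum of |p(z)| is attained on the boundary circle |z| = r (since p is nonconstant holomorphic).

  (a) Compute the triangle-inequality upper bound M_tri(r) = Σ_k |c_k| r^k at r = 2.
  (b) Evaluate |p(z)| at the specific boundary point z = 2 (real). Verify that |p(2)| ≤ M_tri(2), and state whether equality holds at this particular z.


Coefficients: c_0 = -3, c_1 = 0, c_2 = 2. Radius r = 2.
Part (a). Triangle bound: M_tri(r) = Σ_k |c_k| r^k
  = |-3|·2^0 + |0|·2^1 + |2|·2^2
  = 3 + 0 + 8 = 11.
This bounds M(r) := max_{|z|=r} |p(z)| from above; equality holds iff all terms c_k z^k can be made to align in phase at a single z on |z|=r.
Part (b). At z = 2 (real, on the circle |z| = r):
  p(2) = (-3)·2^0 + (0)·2^1 + (2)·2^2 = 5.
  |p(2)| = 5.
Check: |p(2)| = 5 ≤ 11 = M_tri(2). ✓ Equality does not hold at z = 2 (the coefficients have mixed signs, so the terms do not all align in phase there).

M_tri(2) = 11; |p(2)| = 5; equality at z=2: no.


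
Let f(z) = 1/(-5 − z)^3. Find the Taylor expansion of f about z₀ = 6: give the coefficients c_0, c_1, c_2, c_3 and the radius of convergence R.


Let w = z − z₀, so z = z₀ + w.
Then -5 − z = -5 − (z₀ + w) = (-5 − z₀) − w = -11 − w.
f(z) = 1/(-11 − w)^3 = (1/(-11)^3) · (1 − w/(-11))^{−3}.
By the binomial series (1−u)^{−3} = Σ_{n≥0} C(n+2, 2) u^n for |u|<1, with u = w/(-11):
  c_n = C(n+2, 2) / (-11)^(n+3).
  c_0 = 1/(-11)^3 = -1/1331.
  c_1 = 3/(-11)^4 = 3/14641.
  c_2 = 6/(-11)^5 = -6/161051.
  c_3 = 10/(-11)^6 = 10/1771561.
The series is valid for |w/d| < 1, i.e. |z − z₀| < |d|.
Radius of convergence: R = |-5 − z₀| = |-11| = 11 (distance from z₀ to the singularity z = -5).

c_0 = -1/1331, c_1 = 3/14641, c_2 = -6/161051, c_3 = 10/1771561; R = 11.


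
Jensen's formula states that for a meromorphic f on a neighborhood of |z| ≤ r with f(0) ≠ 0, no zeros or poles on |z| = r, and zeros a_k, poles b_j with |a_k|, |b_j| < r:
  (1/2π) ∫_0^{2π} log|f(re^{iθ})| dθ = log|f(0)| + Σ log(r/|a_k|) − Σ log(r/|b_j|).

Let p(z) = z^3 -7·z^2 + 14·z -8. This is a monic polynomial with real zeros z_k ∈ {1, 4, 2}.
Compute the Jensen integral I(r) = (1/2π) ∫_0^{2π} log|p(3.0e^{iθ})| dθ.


Zeros: 1, 2, 4; r = 3.0.
Inside |z| < r: 1, 2. Outside (|z| ≥ r): 4.
p(0) = -8, so log|p(0)| = log(8) = 2.0794.
Apply Jensen: I(r) = log|p(0)| + Σ_k log(r/|z_k|), summed over zeros inside |z| < r.
  log(r/|z_k|) for z_k = 1: log(3.0/1) = 1.0986
  log(r/|z_k|) for z_k = 2: log(3.0/2) = 0.4055
  Outside zeros (4) contribute nothing to the Jensen sum.
Sum over inside zeros: 1.5041.
I(r) = log|p(0)| + (inside sum) = 2.0794 + 1.5041 = 3.5835.
Note: since some zeros are outside |z| ≤ r, the simplified n·log(r) form does NOT apply — only the inside zeros contribute.

I(r) ≈ 3.5835.


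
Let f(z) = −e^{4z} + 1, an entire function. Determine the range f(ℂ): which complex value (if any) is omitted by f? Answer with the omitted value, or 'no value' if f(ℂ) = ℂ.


Little Picard bounds the complement of f(ℂ) to at most one point.
e^{4z} is never zero on ℂ, so -1·e^{4z} takes every value in ℂ ∖ {0}. Adding 1 shifts the range to ℂ ∖ {1}. Thus f omits exactly the value 1.

Omitted value: 1.


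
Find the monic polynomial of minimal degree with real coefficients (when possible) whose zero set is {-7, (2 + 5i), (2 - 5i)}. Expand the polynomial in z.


The polynomial is p(z) = ∏_{α ∈ S} (z − α), where S = {-7, (2 + 5i), (2 - 5i)}.
Expanding the product yields: p(z) = z^3 + 3·z^2 + z + 203.
Note conjugate pairs combine to real quadratics: (z − (2+5i))(z − (2−5i)) = z² − 4z + 29.
The resulting polynomial has degree 3 and real coefficients as required.

p(z) = z^3 + 3·z^2 + z + 203.


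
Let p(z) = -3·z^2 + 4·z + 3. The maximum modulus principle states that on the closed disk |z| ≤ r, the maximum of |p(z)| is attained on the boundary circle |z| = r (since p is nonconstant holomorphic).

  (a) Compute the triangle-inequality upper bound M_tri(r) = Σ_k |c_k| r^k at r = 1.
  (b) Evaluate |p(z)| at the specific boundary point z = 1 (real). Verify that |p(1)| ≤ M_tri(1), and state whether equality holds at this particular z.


Coefficients: c_0 = 3, c_1 = 4, c_2 = -3. Radius r = 1.
Part (a). Triangle bound: M_tri(r) = Σ_k |c_k| r^k
  = |3|·1^0 + |4|·1^1 + |-3|·1^2
  = 3 + 4 + 3 = 10.
This bounds M(r) := max_{|z|=r} |p(z)| from above; equality holds iff all terms c_k z^k can be made to align in phase at a single z on |z|=r.
Part (b). At z = 1 (real, on the circle |z| = r):
  p(1) = (3)·1^0 + (4)·1^1 + (-3)·1^2 = 4.
  |p(1)| = 4.
Check: |p(1)| = 4 ≤ 10 = M_tri(1). ✓ Equality does not hold at z = 1 (the coefficients have mixed signs, so the terms do not all align in phase there).

M_tri(1) = 10; |p(1)| = 4; equality at z=1: no.


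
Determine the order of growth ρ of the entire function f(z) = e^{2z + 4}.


|e^{2z + 4}| = e^{Re(2·z) + 4} ≤ e^{2|z|^1 + 4} = e^{2r^1 + 4} on |z| = r, so ρ ≤ 1. Choosing z on |z|=r so that 2·z is real positive (always possible by picking arg z appropriately) gives |f(z)| = e^{2r^1 + 4}, matching the bound. The additive constant 4 does not affect log log M(r) ~ 1·log r. Hence ρ = 1.
Therefore ρ = 1.

Order ρ = 1.


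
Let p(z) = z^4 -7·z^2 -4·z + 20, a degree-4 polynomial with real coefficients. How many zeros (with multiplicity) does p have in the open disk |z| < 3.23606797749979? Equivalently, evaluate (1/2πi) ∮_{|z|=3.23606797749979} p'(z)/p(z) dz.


The zeros of p are: 2, 2, (-2 + 1i), (-2 - 1i).
Their magnitudes are: 2, 2, 2.236, 2.236.
Zeros with |z| < R = 3.23606797749979: 2, 2, (-2 + 1i), (-2 - 1i).
Count = 4.
By the argument principle, (1/2πi) ∮_{|z|=R} p'(z)/p(z) dz equals exactly this count.

Number of zeros inside |z| < 3.23606797749979: 4.


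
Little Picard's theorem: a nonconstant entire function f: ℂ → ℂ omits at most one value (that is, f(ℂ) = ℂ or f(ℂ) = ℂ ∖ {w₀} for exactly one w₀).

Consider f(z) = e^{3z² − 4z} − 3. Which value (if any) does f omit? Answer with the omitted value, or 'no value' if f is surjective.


Little Picard bounds the complement of f(ℂ) to at most one point.
The exponent g(z) = 3z² − 4z is a nonconstant polynomial, hence surjective onto ℂ. So e^{g(z)} takes every value in {e^w : w ∈ ℂ} = ℂ ∖ {0}. Adding -3 shifts the range to ℂ ∖ {-3}. f omits exactly -3.

Omitted value: -3.


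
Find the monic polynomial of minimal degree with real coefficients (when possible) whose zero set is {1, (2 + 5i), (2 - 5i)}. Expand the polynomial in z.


The polynomial is p(z) = ∏_{α ∈ S} (z − α), where S = {1, (2 + 5i), (2 - 5i)}.
Expanding the product yields: p(z) = z^3 -5·z^2 + 33·z -29.
Note conjugate pairs combine to real quadratics: (z − (2+5i))(z − (2−5i)) = z² − 4z + 29.
The resulting polynomial has degree 3 and real coefficients as required.

p(z) = z^3 -5·z^2 + 33·z -29.


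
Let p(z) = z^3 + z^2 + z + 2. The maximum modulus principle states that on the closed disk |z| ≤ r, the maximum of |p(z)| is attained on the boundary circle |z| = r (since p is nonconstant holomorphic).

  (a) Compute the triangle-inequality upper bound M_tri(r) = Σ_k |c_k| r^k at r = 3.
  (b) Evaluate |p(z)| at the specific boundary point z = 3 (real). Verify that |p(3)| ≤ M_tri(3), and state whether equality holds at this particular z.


Coefficients: c_0 = 2, c_1 = 1, c_2 = 1, c_3 = 1. Radius r = 3.
Part (a). Triangle bound: M_tri(r) = Σ_k |c_k| r^k
  = |2|·3^0 + |1|·3^1 + |1|·3^2 + |1|·3^3
  = 2 + 3 + 9 + 27 = 41.
This bounds M(r) := max_{|z|=r} |p(z)| from above; equality holds iff all terms c_k z^k can be made to align in phase at a single z on |z|=r.
Part (b). At z = 3 (real, on the circle |z| = r):
  p(3) = (2)·3^0 + (1)·3^1 + (1)·3^2 + (1)·3^3 = 41.
  |p(3)| = 41.
Since all nonzero coefficients share the same sign, |p(3)| = 41 = M_tri(3); the triangle bound is attained at z = 3, so in fact M(r) = 41.

M_tri(3) = 41; |p(3)| = 41; equality at z=3: yes.


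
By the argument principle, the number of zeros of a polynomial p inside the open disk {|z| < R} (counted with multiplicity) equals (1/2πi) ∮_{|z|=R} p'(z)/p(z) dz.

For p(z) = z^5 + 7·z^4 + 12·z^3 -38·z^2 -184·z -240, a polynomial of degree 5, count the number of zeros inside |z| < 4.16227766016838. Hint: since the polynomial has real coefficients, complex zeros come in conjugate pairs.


The zeros of p are: 3, (-2 + 2i), (-2 - 2i), (-3 + 1i), (-3 - 1i).
Their magnitudes are: 3, 2.828, 2.828, 3.162, 3.162.
Zeros with |z| < R = 4.16227766016838: 3, (-2 + 2i), (-2 - 2i), (-3 + 1i), (-3 - 1i).
Count = 5.
By the argument principle, (1/2πi) ∮_{|z|=R} p'(z)/p(z) dz equals exactly this count.

Number of zeros inside |z| < 4.16227766016838: 5.


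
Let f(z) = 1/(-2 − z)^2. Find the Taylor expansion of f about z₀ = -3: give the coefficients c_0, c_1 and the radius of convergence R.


Let w = z − z₀, so z = z₀ + w.
Then -2 − z = -2 − (z₀ + w) = (-2 − z₀) − w = 1 − w.
f(z) = 1/(1 − w)^2 = (1/(1)^2) · (1 − w/(1))^{−2}.
By the binomial series (1−u)^{−2} = Σ_{n≥0} C(n+1, 1) u^n for |u|<1, with u = w/(1):
  c_n = C(n+1, 1) / (1)^(n+2).
  c_0 = 1/(1)^2 = 1.
  c_1 = 2/(1)^3 = 2.
The series is valid for |w/d| < 1, i.e. |z − z₀| < |d|.
Radius of convergence: R = |-2 − z₀| = |1| = 1 (distance from z₀ to the singularity z = -2).

c_0 = 1, c_1 = 2; R = 1.


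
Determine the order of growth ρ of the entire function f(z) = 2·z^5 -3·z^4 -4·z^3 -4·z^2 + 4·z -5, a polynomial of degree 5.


|f(z)| ≤ Σ|c_k|·r^k = O(r^5) as r → ∞. Polynomial growth is O(e^{r^ε}) for every ε > 0 (since r^5/e^{r^ε} → 0), so ρ ≤ ε for all ε > 0, i.e. ρ = 0. Every nonconstant polynomial has order 0.
Therefore ρ = 0.

Order ρ = 0.


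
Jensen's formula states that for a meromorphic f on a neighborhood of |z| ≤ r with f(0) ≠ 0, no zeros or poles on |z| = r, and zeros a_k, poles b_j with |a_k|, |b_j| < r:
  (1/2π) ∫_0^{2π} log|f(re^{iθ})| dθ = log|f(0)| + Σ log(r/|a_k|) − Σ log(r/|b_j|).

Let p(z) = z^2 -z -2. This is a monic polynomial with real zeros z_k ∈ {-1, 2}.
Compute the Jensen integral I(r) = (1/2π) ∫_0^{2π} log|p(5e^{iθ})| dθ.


Zeros: -1, 2; r = 5.
Inside |z| < r: -1, 2. Outside (|z| ≥ r): ∅.
p(0) = -2, so log|p(0)| = log(2) = 0.6931.
Apply Jensen: I(r) = log|p(0)| + Σ_k log(r/|z_k|), summed over zeros inside |z| < r.
  log(r/|z_k|) for z_k = -1: log(5/1) = 1.6094
  log(r/|z_k|) for z_k = 2: log(5/2) = 0.9163
Sum over inside zeros: 2.5257.
I(r) = log|p(0)| + (inside sum) = 0.6931 + 2.5257 = 3.2189.
Closed form (all zeros inside, monic): I(r) = n·log(r) = 2·log(5) = 3.2189. ✓

I(r) ≈ 3.2189.


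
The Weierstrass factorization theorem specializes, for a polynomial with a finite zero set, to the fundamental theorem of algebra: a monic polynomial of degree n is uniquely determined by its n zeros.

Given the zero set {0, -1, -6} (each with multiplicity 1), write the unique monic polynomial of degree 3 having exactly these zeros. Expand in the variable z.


The polynomial is p(z) = ∏_{α ∈ S} (z − α), where S = {0, -1, -6}.
Expanding the product yields: p(z) = z^3 + 7·z^2 + 6·z.
The resulting polynomial has degree 3 and real coefficients as required.

p(z) = z^3 + 7·z^2 + 6·z.


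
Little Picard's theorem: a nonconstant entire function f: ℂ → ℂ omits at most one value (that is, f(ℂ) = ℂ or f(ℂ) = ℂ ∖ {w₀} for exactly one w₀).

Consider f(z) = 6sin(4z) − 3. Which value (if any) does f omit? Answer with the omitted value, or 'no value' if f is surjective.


Little Picard bounds the complement of f(ℂ) to at most one point.
sin is entire and surjective onto ℂ: for every w ∈ ℂ, sin(ζ) = w has a solution ζ ∈ ℂ (e.g., via the complex inverse arcsin). With ζ = 4z this gives z = ζ/(4). Then 6·sin(4z) takes every value in 6·ℂ = ℂ, and adding -3 is a bijection of ℂ. So f is surjective and omits no value. (Note: only on the real line is sin bounded by [−1, 1].)

Omitted value: no value.


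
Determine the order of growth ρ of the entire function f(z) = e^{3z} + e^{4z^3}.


Each summand is entire of order 1 and 3 respectively (as in the single-exponential case). The order of a sum is at most the max of the orders, so ρ ≤ 3. For the lower bound: on |z|=r choose arg z so that 4z^3 is real positive; then |e^{4z^3}| = e^{4r^3} while |e^{3z}| ≤ e^{3r^1} = o(e^{4r^3}). So |f| ≥ e^{4r^3}(1 − o(1)) and ρ ≥ 3. Hence ρ = max(1, 3) = 3.
Therefore ρ = 3.

Order ρ = 3.


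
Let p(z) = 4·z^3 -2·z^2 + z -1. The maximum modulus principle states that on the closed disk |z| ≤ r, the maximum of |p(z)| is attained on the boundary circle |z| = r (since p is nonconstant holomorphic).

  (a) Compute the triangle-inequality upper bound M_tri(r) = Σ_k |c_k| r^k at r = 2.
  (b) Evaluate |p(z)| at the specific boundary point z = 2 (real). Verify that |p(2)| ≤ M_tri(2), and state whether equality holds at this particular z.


Coefficients: c_0 = -1, c_1 = 1, c_2 = -2, c_3 = 4. Radius r = 2.
Part (a). Triangle bound: M_tri(r) = Σ_k |c_k| r^k
  = |-1|·2^0 + |1|·2^1 + |-2|·2^2 + |4|·2^3
  = 1 + 2 + 8 + 32 = 43.
This bounds M(r) := max_{|z|=r} |p(z)| from above; equality holds iff all terms c_k z^k can be made to align in phase at a single z on |z|=r.
Part (b). At z = 2 (real, on the circle |z| = r):
  p(2) = (-1)·2^0 + (1)·2^1 + (-2)·2^2 + (4)·2^3 = 25.
  |p(2)| = 25.
Check: |p(2)| = 25 ≤ 43 = M_tri(2). ✓ Equality does not hold at z = 2 (the coefficients have mixed signs, so the terms do not all align in phase there).

M_tri(2) = 43; |p(2)| = 25; equality at z=2: no.


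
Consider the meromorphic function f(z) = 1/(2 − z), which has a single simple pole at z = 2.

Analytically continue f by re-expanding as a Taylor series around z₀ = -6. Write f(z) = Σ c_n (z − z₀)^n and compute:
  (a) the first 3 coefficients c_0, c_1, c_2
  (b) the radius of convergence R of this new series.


Let w = z − z₀, so z = z₀ + w.
Then 2 − z = 2 − (z₀ + w) = (2 − z₀) − w = 8 − w.
f(z) = 1/(8 − w) = (1/(8)) · 1/(1 − w/(8)) = Σ_{n≥0} w^n / (8)^(n+1).
So c_n = 1/(8)^(n+1):
  c_0 = 1/(8)^1 = 1/8.
  c_1 = 1/(8)^2 = 1/64.
  c_2 = 1/(8)^3 = 1/512.
The series is valid for |w/d| < 1, i.e. |z − z₀| < |d|.
Radius of convergence: R = |2 − z₀| = |8| = 8 (distance from z₀ to the singularity z = 2).

c_0 = 1/8, c_1 = 1/64, c_2 = 1/512; R = 8.


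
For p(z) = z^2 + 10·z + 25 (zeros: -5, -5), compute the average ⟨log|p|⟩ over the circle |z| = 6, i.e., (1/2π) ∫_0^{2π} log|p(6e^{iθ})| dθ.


Zeros: -5, -5; r = 6.
Inside |z| < r: -5, -5. Outside (|z| ≥ r): ∅.
p(0) = 25, so log|p(0)| = log(25) = 3.2189.
Apply Jensen: I(r) = log|p(0)| + Σ_k log(r/|z_k|), summed over zeros inside |z| < r.
  log(r/|z_k|) for z_k = -5: log(6/5) = 0.1823
  log(r/|z_k|) for z_k = -5: log(6/5) = 0.1823
Sum over inside zeros: 0.3646.
I(r) = log|p(0)| + (inside sum) = 3.2189 + 0.3646 = 3.5835.
Closed form (all zeros inside, monic): I(r) = n·log(r) = 2·log(6) = 3.5835. ✓

I(r) ≈ 3.5835.


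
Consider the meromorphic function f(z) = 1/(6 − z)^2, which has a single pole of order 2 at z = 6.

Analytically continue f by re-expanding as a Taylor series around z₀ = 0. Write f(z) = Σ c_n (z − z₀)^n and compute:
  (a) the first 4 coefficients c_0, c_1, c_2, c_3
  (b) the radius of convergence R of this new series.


Let w = z − z₀, so z = z₀ + w.
Then 6 − z = 6 − (z₀ + w) = (6 − z₀) − w = 6 − w.
f(z) = 1/(6 − w)^2 = (1/(6)^2) · (1 − w/(6))^{−2}.
By the binomial series (1−u)^{−2} = Σ_{n≥0} C(n+1, 1) u^n for |u|<1, with u = w/(6):
  c_n = C(n+1, 1) / (6)^(n+2).
  c_0 = 1/(6)^2 = 1/36.
  c_1 = 2/(6)^3 = 1/108.
  c_2 = 3/(6)^4 = 1/432.
  c_3 = 4/(6)^5 = 1/1944.
The series is valid for |w/d| < 1, i.e. |z − z₀| < |d|.
Radius of convergence: R = |6 − z₀| = |6| = 6 (distance from z₀ to the singularity z = 6).

c_0 = 1/36, c_1 = 1/108, c_2 = 1/432, c_3 = 1/1944; R = 6.


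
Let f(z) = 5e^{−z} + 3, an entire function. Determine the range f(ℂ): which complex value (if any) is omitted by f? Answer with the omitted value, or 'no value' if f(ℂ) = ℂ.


Little Picard bounds the complement of f(ℂ) to at most one point.
e^{−z} is never zero on ℂ, so 5·e^{−z} takes every value in ℂ ∖ {0}. Adding 3 shifts the range to ℂ ∖ {3}. Thus f omits exactly the value 3.

Omitted value: 3.


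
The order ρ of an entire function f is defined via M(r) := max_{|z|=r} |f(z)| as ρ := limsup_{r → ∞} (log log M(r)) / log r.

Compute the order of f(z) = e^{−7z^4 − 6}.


|e^{−7z^4 − 6}| = e^{Re(-7·z^4) + -6} ≤ e^{7|z|^4 + -6} = e^{7r^4 + -6} on |z| = r, so ρ ≤ 4. Choosing z on |z|=r so that -7·z^4 is real positive (always possible by picking arg z appropriately) gives |f(z)| = e^{7r^4 + -6}, matching the bound. The additive constant -6 does not affect log log M(r) ~ 4·log r. Hence ρ = 4.
Therefore ρ = 4.

Order ρ = 4.


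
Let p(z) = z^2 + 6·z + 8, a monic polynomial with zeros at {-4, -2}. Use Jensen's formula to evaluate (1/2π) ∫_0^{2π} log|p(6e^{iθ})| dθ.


Zeros: -4, -2; r = 6.
Inside |z| < r: -4, -2. Outside (|z| ≥ r): ∅.
p(0) = 8, so log|p(0)| = log(8) = 2.0794.
Apply Jensen: I(r) = log|p(0)| + Σ_k log(r/|z_k|), summed over zeros inside |z| < r.
  log(r/|z_k|) for z_k = -4: log(6/4) = 0.4055
  log(r/|z_k|) for z_k = -2: log(6/2) = 1.0986
Sum over inside zeros: 1.5041.
I(r) = log|p(0)| + (inside sum) = 2.0794 + 1.5041 = 3.5835.
Closed form (all zeros inside, monic): I(r) = n·log(r) = 2·log(6) = 3.5835. ✓

I(r) ≈ 3.5835.


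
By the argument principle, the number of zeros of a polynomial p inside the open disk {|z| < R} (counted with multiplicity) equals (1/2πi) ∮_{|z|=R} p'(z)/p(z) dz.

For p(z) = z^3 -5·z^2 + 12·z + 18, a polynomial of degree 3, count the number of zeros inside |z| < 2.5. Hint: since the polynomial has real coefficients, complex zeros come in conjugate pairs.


The zeros of p are: -1, (3 + 3i), (3 - 3i).
Their magnitudes are: 1, 4.243, 4.243.
Zeros with |z| < R = 2.5: -1.
Count = 1.
By the argument principle, (1/2πi) ∮_{|z|=R} p'(z)/p(z) dz equals exactly this count.

Number of zeros inside |z| < 2.5: 1.


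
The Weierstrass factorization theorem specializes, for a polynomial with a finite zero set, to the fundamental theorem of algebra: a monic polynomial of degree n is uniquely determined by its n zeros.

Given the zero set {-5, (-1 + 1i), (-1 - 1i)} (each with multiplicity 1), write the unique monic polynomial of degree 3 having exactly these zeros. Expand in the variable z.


The polynomial is p(z) = ∏_{α ∈ S} (z − α), where S = {-5, (-1 + 1i), (-1 - 1i)}.
Expanding the product yields: p(z) = z^3 + 7·z^2 + 12·z + 10.
Note conjugate pairs combine to real quadratics: (z − (-1+1i))(z − (-1−1i)) = z² + 2z + 2.
The resulting polynomial has degree 3 and real coefficients as required.

p(z) = z^3 + 7·z^2 + 12·z + 10.


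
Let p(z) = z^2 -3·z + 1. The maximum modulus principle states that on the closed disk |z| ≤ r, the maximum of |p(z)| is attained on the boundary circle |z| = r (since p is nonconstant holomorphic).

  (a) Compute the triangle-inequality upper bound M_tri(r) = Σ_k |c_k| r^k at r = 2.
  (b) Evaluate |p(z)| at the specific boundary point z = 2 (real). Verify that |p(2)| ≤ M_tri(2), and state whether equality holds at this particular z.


Coefficients: c_0 = 1, c_1 = -3, c_2 = 1. Radius r = 2.
Part (a). Triangle bound: M_tri(r) = Σ_k |c_k| r^k
  = |1|·2^0 + |-3|·2^1 + |1|·2^2
  = 1 + 6 + 4 = 11.
This bounds M(r) := max_{|z|=r} |p(z)| from above; equality holds iff all terms c_k z^k can be made to align in phase at a single z on |z|=r.
Part (b). At z = 2 (real, on the circle |z| = r):
  p(2) = (1)·2^0 + (-3)·2^1 + (1)·2^2 = -1.
  |p(2)| = 1.
Check: |p(2)| = 1 ≤ 11 = M_tri(2). ✓ Equality does not hold at z = 2 (the coefficients have mixed signs, so the terms do not all align in phase there).

M_tri(2) = 11; |p(2)| = 1; equality at z=2: no.


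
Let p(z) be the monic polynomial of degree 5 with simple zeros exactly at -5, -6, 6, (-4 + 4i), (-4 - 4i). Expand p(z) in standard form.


The polynomial is p(z) = ∏_{α ∈ S} (z − α), where S = {-5, -6, 6, (-4 + 4i), (-4 - 4i)}.
Expanding the product yields: p(z) = z^5 + 13·z^4 + 36·z^3 -308·z^2 -2592·z -5760.
Note conjugate pairs combine to real quadratics: (z − (-4+4i))(z − (-4−4i)) = z² + 8z + 32.
The resulting polynomial has degree 5 and real coefficients as required.

p(z) = z^5 + 13·z^4 + 36·z^3 -308·z^2 -2592·z -5760.


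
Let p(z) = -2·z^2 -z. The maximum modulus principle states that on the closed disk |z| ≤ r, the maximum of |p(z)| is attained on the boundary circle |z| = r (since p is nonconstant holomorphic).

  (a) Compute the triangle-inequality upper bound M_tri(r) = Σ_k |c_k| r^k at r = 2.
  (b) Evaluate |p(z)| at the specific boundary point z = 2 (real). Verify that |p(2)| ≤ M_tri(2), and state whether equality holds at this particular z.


Coefficients: c_0 = 0, c_1 = -1, c_2 = -2. Radius r = 2.
Part (a). Triangle bound: M_tri(r) = Σ_k |c_k| r^k
  = |0|·2^0 + |-1|·2^1 + |-2|·2^2
  = 0 + 2 + 8 = 10.
This bounds M(r) := max_{|z|=r} |p(z)| from above; equality holds iff all terms c_k z^k can be made to align in phase at a single z on |z|=r.
Part (b). At z = 2 (real, on the circle |z| = r):
  p(2) = (0)·2^0 + (-1)·2^1 + (-2)·2^2 = -10.
  |p(2)| = 10.
Since all nonzero coefficients share the same sign, |p(2)| = 10 = M_tri(2); the triangle bound is attained at z = 2, so in fact M(r) = 10.

M_tri(2) = 10; |p(2)| = 10; equality at z=2: yes.


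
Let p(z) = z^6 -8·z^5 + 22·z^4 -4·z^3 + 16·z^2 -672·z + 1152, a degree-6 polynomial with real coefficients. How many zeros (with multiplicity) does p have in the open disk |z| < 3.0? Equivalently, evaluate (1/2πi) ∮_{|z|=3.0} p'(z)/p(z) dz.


The zeros of p are: (3 + 3i), (3 - 3i), (-2 + 2i), (-2 - 2i), 2, 4.
Their magnitudes are: 4.243, 4.243, 2.828, 2.828, 2, 4.
Zeros with |z| < R = 3.0: (-2 + 2i), (-2 - 2i), 2.
Count = 3.
By the argument principle, (1/2πi) ∮_{|z|=R} p'(z)/p(z) dz equals exactly this count.

Number of zeros inside |z| < 3.0: 3.


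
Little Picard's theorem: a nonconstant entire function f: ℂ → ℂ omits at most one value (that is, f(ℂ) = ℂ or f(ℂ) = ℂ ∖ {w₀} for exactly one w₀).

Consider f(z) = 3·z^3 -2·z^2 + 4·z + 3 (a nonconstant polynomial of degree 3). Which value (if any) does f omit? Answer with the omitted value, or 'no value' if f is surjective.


Little Picard bounds the complement of f(ℂ) to at most one point.
For every w ∈ ℂ, the equation p(z) − w = 0 is a nonconstant polynomial in z and hence has at least one root by the fundamental theorem of algebra. So p is surjective onto ℂ, omitting no value.

Omitted value: no value.


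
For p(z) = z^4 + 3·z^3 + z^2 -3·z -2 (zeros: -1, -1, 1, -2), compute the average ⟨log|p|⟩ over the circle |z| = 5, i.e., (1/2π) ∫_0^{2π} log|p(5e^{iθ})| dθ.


Zeros: -2, -1, -1, 1; r = 5.
Inside |z| < r: -2, -1, -1, 1. Outside (|z| ≥ r): ∅.
p(0) = -2, so log|p(0)| = log(2) = 0.6931.
Apply Jensen: I(r) = log|p(0)| + Σ_k log(r/|z_k|), summed over zeros inside |z| < r.
  log(r/|z_k|) for z_k = -1: log(5/1) = 1.6094
  log(r/|z_k|) for z_k = -1: log(5/1) = 1.6094
  log(r/|z_k|) for z_k = 1: log(5/1) = 1.6094
  log(r/|z_k|) for z_k = -2: log(5/2) = 0.9163
Sum over inside zeros: 5.7446.
I(r) = log|p(0)| + (inside sum) = 0.6931 + 5.7446 = 6.4378.
Closed form (all zeros inside, monic): I(r) = n·log(r) = 4·log(5) = 6.4378. ✓

I(r) ≈ 6.4378.


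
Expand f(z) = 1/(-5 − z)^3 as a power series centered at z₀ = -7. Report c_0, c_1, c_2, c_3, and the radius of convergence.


Let w = z − z₀, so z = z₀ + w.
Then -5 − z = -5 − (z₀ + w) = (-5 − z₀) − w = 2 − w.
f(z) = 1/(2 − w)^3 = (1/(2)^3) · (1 − w/(2))^{−3}.
By the binomial series (1−u)^{−3} = Σ_{n≥0} C(n+2, 2) u^n for |u|<1, with u = w/(2):
  c_n = C(n+2, 2) / (2)^(n+3).
  c_0 = 1/(2)^3 = 1/8.
  c_1 = 3/(2)^4 = 3/16.
  c_2 = 6/(2)^5 = 3/16.
  c_3 = 10/(2)^6 = 5/32.
The series is valid for |w/d| < 1, i.e. |z − z₀| < |d|.
Radius of convergence: R = |-5 − z₀| = |2| = 2 (distance from z₀ to the singularity z = -5).

c_0 = 1/8, c_1 = 3/16, c_2 = 3/16, c_3 = 5/32; R = 2.


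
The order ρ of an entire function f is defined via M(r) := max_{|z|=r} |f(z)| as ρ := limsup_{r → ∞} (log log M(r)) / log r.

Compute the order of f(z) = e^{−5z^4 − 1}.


|e^{−5z^4 − 1}| = e^{Re(-5·z^4) + -1} ≤ e^{5|z|^4 + -1} = e^{5r^4 + -1} on |z| = r, so ρ ≤ 4. Choosing z on |z|=r so that -5·z^4 is real positive (always possible by picking arg z appropriately) gives |f(z)| = e^{5r^4 + -1}, matching the bound. The additive constant -1 does not affect log log M(r) ~ 4·log r. Hence ρ = 4.
Therefore ρ = 4.

Order ρ = 4.


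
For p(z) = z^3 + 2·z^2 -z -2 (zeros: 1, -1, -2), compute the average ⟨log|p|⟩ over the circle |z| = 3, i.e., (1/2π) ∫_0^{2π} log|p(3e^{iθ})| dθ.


Zeros: -2, -1, 1; r = 3.
Inside |z| < r: -2, -1, 1. Outside (|z| ≥ r): ∅.
p(0) = -2, so log|p(0)| = log(2) = 0.6931.
Apply Jensen: I(r) = log|p(0)| + Σ_k log(r/|z_k|), summed over zeros inside |z| < r.
  log(r/|z_k|) for z_k = 1: log(3/1) = 1.0986
  log(r/|z_k|) for z_k = -1: log(3/1) = 1.0986
  log(r/|z_k|) for z_k = -2: log(3/2) = 0.4055
Sum over inside zeros: 2.6027.
I(r) = log|p(0)| + (inside sum) = 0.6931 + 2.6027 = 3.2958.
Closed form (all zeros inside, monic): I(r) = n·log(r) = 3·log(3) = 3.2958. ✓

I(r) ≈ 3.2958.


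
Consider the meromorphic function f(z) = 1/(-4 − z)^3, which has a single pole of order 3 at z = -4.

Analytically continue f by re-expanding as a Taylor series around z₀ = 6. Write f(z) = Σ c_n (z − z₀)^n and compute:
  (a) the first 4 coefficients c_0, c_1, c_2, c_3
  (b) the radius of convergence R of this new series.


Let w = z − z₀, so z = z₀ + w.
Then -4 − z = -4 − (z₀ + w) = (-4 − z₀) − w = -10 − w.
f(z) = 1/(-10 − w)^3 = (1/(-10)^3) · (1 − w/(-10))^{−3}.
By the binomial series (1−u)^{−3} = Σ_{n≥0} C(n+2, 2) u^n for |u|<1, with u = w/(-10):
  c_n = C(n+2, 2) / (-10)^(n+3).
  c_0 = 1/(-10)^3 = -1/1000.
  c_1 = 3/(-10)^4 = 3/10000.
  c_2 = 6/(-10)^5 = -3/50000.
  c_3 = 10/(-10)^6 = 1/100000.
The series is valid for |w/d| < 1, i.e. |z − z₀| < |d|.
Radius of convergence: R = |-4 − z₀| = |-10| = 10 (distance from z₀ to the singularity z = -4).

c_0 = -1/1000, c_1 = 3/10000, c_2 = -3/50000, c_3 = 1/100000; R = 10.


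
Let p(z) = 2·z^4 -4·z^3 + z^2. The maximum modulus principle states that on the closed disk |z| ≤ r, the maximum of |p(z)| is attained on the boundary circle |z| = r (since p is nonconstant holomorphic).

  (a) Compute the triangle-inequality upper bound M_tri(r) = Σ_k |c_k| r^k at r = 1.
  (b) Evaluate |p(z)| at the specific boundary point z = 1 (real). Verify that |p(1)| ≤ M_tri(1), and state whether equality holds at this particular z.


Coefficients: c_0 = 0, c_1 = 0, c_2 = 1, c_3 = -4, c_4 = 2. Radius r = 1.
Part (a). Triangle bound: M_tri(r) = Σ_k |c_k| r^k
  = |0|·1^0 + |0|·1^1 + |1|·1^2 + |-4|·1^3 + |2|·1^4
  = 0 + 0 + 1 + 4 + 2 = 7.
This bounds M(r) := max_{|z|=r} |p(z)| from above; equality holds iff all terms c_k z^k can be made to align in phase at a single z on |z|=r.
Part (b). At z = 1 (real, on the circle |z| = r):
  p(1) = (0)·1^0 + (0)·1^1 + (1)·1^2 + (-4)·1^3 + (2)·1^4 = -1.
  |p(1)| = 1.
Check: |p(1)| = 1 ≤ 7 = M_tri(1). ✓ Equality does not hold at z = 1 (the coefficients have mixed signs, so the terms do not all align in phase there).

M_tri(1) = 7; |p(1)| = 1; equality at z=1: no.
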